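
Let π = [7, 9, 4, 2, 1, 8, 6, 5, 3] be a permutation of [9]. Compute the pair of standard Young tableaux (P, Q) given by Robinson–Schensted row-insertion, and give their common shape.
P = [1, 3] / [2, 5] / [4, 6] / [7, 8] / [9];  Q = [1, 2] / [3, 6] / [4, 7] / [5, 8] / [9];  common shape = (2, 2, 2, 2, 1)

Row-insert the values π_1, π_2, … into P one at a time, bumping the leftmost entry strictly greater than the inserted value down to the next row. The recording tableau Q records, in position (i, j), the step at which that cell was added to P.
  Insert 7 (step 1): P = [7];  Q = [1]
  Insert 9 (step 2): P = [7, 9];  Q = [1, 2]
  Insert 4 (step 3): P = [4, 9] / [7];  Q = [1, 2] / [3]
  Insert 2 (step 4): P = [2, 9] / [4] / [7];  Q = [1, 2] / [3] / [4]
  Insert 1 (step 5): P = [1, 9] / [2] / [4] / [7];  Q = [1, 2] / [3] / [4] / [5]
  Insert 8 (step 6): P = [1, 8] / [2, 9] / [4] / [7];  Q = [1, 2] / [3, 6] / [4] / [5]
  Insert 6 (step 7): P = [1, 6] / [2, 8] / [4, 9] / [7];  Q = [1, 2] / [3, 6] / [4, 7] / [5]
  Insert 5 (step 8): P = [1, 5] / [2, 6] / [4, 8] / [7, 9];  Q = [1, 2] / [3, 6] / [4, 7] / [5, 8]
  Insert 3 (step 9): P = [1, 3] / [2, 5] / [4, 6] / [7, 8] / [9];  Q = [1, 2] / [3, 6] / [4, 7] / [5, 8] / [9]
Final shape: (2, 2, 2, 2, 1).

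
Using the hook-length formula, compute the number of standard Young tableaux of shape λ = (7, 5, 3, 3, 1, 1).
# SYT of shape (7, 5, 3, 3, 1, 1) = 181060880

Hook-length formula: f^λ = n! / Π hook(c), product over all cells c of the Young diagram. For λ = (7, 5, 3, 3, 1, 1), n = 20 boxes. Hook lengths by row (left-to-right, top-to-bottom): [12, 9, 8, 5, 4, 2, 1]; [9, 6, 5, 2, 1]; [6, 3, 2]; [5, 2, 1]; [2]; [1]. Product of hooks = 13436928000. So f^λ = 20! / 13436928000 = 2432902008176640000 / 13436928000 = 181060880.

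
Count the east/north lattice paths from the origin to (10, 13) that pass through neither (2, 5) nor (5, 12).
Number of paths = 851788

Inclusion–exclusion. Total paths: C(23, 10) = 1144066. Through P₁: C(7, 2)·C(16, 8) = 270270. Through P₂: C(17, 5)·C(6, 5) = 37128. Since P₁ is strictly southwest of P₂, a monotone path through both must visit P₁ then P₂; paths through both = C(7, 2)·C(10, 3)·C(6, 5) = 15120. Avoid both = 1144066 − 270270 − 37128 + 15120 = 851788.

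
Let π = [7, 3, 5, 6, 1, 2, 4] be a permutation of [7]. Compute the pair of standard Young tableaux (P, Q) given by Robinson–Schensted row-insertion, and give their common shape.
P = [1, 2, 4] / [3, 5, 6] / [7];  Q = [1, 3, 4] / [2, 6, 7] / [5];  common shape = (3, 3, 1)

Row-insert the values π_1, π_2, … into P one at a time, bumping the leftmost entry strictly greater than the inserted value down to the next row. The recording tableau Q records, in position (i, j), the step at which that cell was added to P.
  Insert 7 (step 1): P = [7];  Q = [1]
  Insert 3 (step 2): P = [3] / [7];  Q = [1] / [2]
  Insert 5 (step 3): P = [3, 5] / [7];  Q = [1, 3] / [2]
  Insert 6 (step 4): P = [3, 5, 6] / [7];  Q = [1, 3, 4] / [2]
  Insert 1 (step 5): P = [1, 5, 6] / [3] / [7];  Q = [1, 3, 4] / [2] / [5]
  Insert 2 (step 6): P = [1, 2, 6] / [3, 5] / [7];  Q = [1, 3, 4] / [2, 6] / [5]
  Insert 4 (step 7): P = [1, 2, 4] / [3, 5, 6] / [7];  Q = [1, 3, 4] / [2, 6, 7] / [5]
Final shape: (3, 3, 1).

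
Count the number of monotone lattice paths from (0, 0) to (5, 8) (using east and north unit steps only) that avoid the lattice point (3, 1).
Number of paths = 1143

Total paths from (0, 0) to (5, 8): C(13, 5) = 1287. Paths through (3, 1): (paths (0, 0) → (3, 1)) × (paths (3, 1) → (5, 8)) = C(4, 3) · C(9, 2) = 4 · 36 = 144. Avoidance count = 1287 − 144 = 1143.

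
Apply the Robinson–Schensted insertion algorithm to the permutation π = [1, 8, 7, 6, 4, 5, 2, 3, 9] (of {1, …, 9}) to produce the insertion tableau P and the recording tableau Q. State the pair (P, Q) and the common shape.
P = [1, 2, 3, 9] / [4, 5] / [6] / [7] / [8];  Q = [1, 2, 6, 9] / [3, 8] / [4] / [5] / [7];  common shape = (4, 2, 1, 1, 1)

Row-insert the values π_1, π_2, … into P one at a time, bumping the leftmost entry strictly greater than the inserted value down to the next row. The recording tableau Q records, in position (i, j), the step at which that cell was added to P.
  Insert 1 (step 1): P = [1];  Q = [1]
  Insert 8 (step 2): P = [1, 8];  Q = [1, 2]
  Insert 7 (step 3): P = [1, 7] / [8];  Q = [1, 2] / [3]
  Insert 6 (step 4): P = [1, 6] / [7] / [8];  Q = [1, 2] / [3] / [4]
  Insert 4 (step 5): P = [1, 4] / [6] / [7] / [8];  Q = [1, 2] / [3] / [4] / [5]
  Insert 5 (step 6): P = [1, 4, 5] / [6] / [7] / [8];  Q = [1, 2, 6] / [3] / [4] / [5]
  Insert 2 (step 7): P = [1, 2, 5] / [4] / [6] / [7] / [8];  Q = [1, 2, 6] / [3] / [4] / [5] / [7]
  Insert 3 (step 8): P = [1, 2, 3] / [4, 5] / [6] / [7] / [8];  Q = [1, 2, 6] / [3, 8] / [4] / [5] / [7]
  Insert 9 (step 9): P = [1, 2, 3, 9] / [4, 5] / [6] / [7] / [8];  Q = [1, 2, 6, 9] / [3, 8] / [4] / [5] / [7]
Final shape: (4, 2, 1, 1, 1).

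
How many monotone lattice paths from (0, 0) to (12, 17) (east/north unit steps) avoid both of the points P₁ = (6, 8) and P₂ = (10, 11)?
Number of paths = 29932812

Inclusion–exclusion. Total paths: C(29, 12) = 51895935. Through P₁: C(14, 6)·C(15, 6) = 15030015. Through P₂: C(21, 10)·C(8, 2) = 9876048. Since P₁ is strictly southwest of P₂, a monotone path through both must visit P₁ then P₂; paths through both = C(14, 6)·C(7, 4)·C(8, 2) = 2942940. Avoid both = 51895935 − 15030015 − 9876048 + 2942940 = 29932812.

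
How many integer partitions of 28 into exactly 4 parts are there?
p(28, 4 parts) = 169

Partitions of n into exactly k parts are in bijection with partitions of n − k into at most k parts (subtract 1 from each part). So p(28, exactly 4) = p(24, parts ≤ 4). Computing via the recurrence p(m, j) = p(m, j−1) + p(m−j, j) gives 169.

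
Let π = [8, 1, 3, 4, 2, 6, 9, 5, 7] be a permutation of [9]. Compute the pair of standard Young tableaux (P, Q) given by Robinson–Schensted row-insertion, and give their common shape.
P = [1, 2, 4, 5, 7] / [3, 6, 9] / [8];  Q = [1, 3, 4, 6, 7] / [2, 8, 9] / [5];  common shape = (5, 3, 1)

Row-insert the values π_1, π_2, … into P one at a time, bumping the leftmost entry strictly greater than the inserted value down to the next row. The recording tableau Q records, in position (i, j), the step at which that cell was added to P.
  Insert 8 (step 1): P = [8];  Q = [1]
  Insert 1 (step 2): P = [1] / [8];  Q = [1] / [2]
  Insert 3 (step 3): P = [1, 3] / [8];  Q = [1, 3] / [2]
  Insert 4 (step 4): P = [1, 3, 4] / [8];  Q = [1, 3, 4] / [2]
  Insert 2 (step 5): P = [1, 2, 4] / [3] / [8];  Q = [1, 3, 4] / [2] / [5]
  Insert 6 (step 6): P = [1, 2, 4, 6] / [3] / [8];  Q = [1, 3, 4, 6] / [2] / [5]
  Insert 9 (step 7): P = [1, 2, 4, 6, 9] / [3] / [8];  Q = [1, 3, 4, 6, 7] / [2] / [5]
  Insert 5 (step 8): P = [1, 2, 4, 5, 9] / [3, 6] / [8];  Q = [1, 3, 4, 6, 7] / [2, 8] / [5]
  Insert 7 (step 9): P = [1, 2, 4, 5, 7] / [3, 6, 9] / [8];  Q = [1, 3, 4, 6, 7] / [2, 8, 9] / [5]
Final shape: (5, 3, 1).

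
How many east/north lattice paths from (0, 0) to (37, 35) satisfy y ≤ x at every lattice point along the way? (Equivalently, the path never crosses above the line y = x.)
Number of paths = 33991005938761288872

By the reflection principle (André's argument), the number of monotone paths to (37, 35) with n ≤ m that never go above y = x is C(72, 37) − C(72, 38) = 430552741890976325712 − 396561735952215036840 = 33991005938761288872.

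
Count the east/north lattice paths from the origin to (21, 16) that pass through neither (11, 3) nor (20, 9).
Number of paths = 12393789166

Inclusion–exclusion. Total paths: C(37, 21) = 12875774670. Through P₁: C(14, 11)·C(23, 10) = 416440024. Through P₂: C(29, 20)·C(8, 1) = 80120040. Since P₁ is strictly southwest of P₂, a monotone path through both must visit P₁ then P₂; paths through both = C(14, 11)·C(15, 9)·C(8, 1) = 14574560. Avoid both = 12875774670 − 416440024 − 80120040 + 14574560 = 12393789166.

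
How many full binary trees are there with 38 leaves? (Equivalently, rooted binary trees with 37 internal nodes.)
C_37 = 45950804324621742364

These full binary trees are counted by the Catalan number C_n = (1/(n + 1)) · C(2n, n). For n = 37: C_37 = (1/38) · C(74, 37) = 1746130564335626209832/38 = 45950804324621742364.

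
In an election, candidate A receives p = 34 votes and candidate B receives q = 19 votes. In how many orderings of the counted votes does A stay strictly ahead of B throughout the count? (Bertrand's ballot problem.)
Strict-lead orderings = 33688403180250

Total orderings of the 53 votes with 34 for A: C(53, 34) = 119032357903550. By the Bertrand ballot formula (Cycle Lemma / reflection principle), the number of orderings in which A is strictly ahead of B throughout is (p − q)/(p + q) · C(p + q, p) = (34 − 19)/(34 + 19) · 119032357903550 = 33688403180250.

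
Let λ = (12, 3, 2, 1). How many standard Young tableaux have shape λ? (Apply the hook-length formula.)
# SYT of shape (12, 3, 2, 1) = 182784

Hook-length formula: f^λ = n! / Π hook(c), product over all cells c of the Young diagram. For λ = (12, 3, 2, 1), n = 18 boxes. Hook lengths by row (left-to-right, top-to-bottom): [15, 13, 11, 9, 8, 7, 6, 5, 4, 3, 2, 1]; [5, 3, 1]; [3, 1]; [1]. Product of hooks = 35026992000. So f^λ = 18! / 35026992000 = 6402373705728000 / 35026992000 = 182784.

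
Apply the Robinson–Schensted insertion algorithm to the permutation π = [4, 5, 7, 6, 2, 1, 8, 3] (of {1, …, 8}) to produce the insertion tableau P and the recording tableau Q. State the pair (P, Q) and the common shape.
P = [1, 3, 6, 8] / [2, 5] / [4] / [7];  Q = [1, 2, 3, 7] / [4, 8] / [5] / [6];  common shape = (4, 2, 1, 1)

Row-insert the values π_1, π_2, … into P one at a time, bumping the leftmost entry strictly greater than the inserted value down to the next row. The recording tableau Q records, in position (i, j), the step at which that cell was added to P.
  Insert 4 (step 1): P = [4];  Q = [1]
  Insert 5 (step 2): P = [4, 5];  Q = [1, 2]
  Insert 7 (step 3): P = [4, 5, 7];  Q = [1, 2, 3]
  Insert 6 (step 4): P = [4, 5, 6] / [7];  Q = [1, 2, 3] / [4]
  Insert 2 (step 5): P = [2, 5, 6] / [4] / [7];  Q = [1, 2, 3] / [4] / [5]
  Insert 1 (step 6): P = [1, 5, 6] / [2] / [4] / [7];  Q = [1, 2, 3] / [4] / [5] / [6]
  Insert 8 (step 7): P = [1, 5, 6, 8] / [2] / [4] / [7];  Q = [1, 2, 3, 7] / [4] / [5] / [6]
  Insert 3 (step 8): P = [1, 3, 6, 8] / [2, 5] / [4] / [7];  Q = [1, 2, 3, 7] / [4, 8] / [5] / [6]
Final shape: (4, 2, 1, 1).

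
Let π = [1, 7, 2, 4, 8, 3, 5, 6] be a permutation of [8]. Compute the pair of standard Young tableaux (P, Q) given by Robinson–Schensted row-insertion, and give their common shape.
P = [1, 2, 3, 5, 6] / [4, 8] / [7];  Q = [1, 2, 4, 5, 8] / [3, 7] / [6];  common shape = (5, 2, 1)

Row-insert the values π_1, π_2, … into P one at a time, bumping the leftmost entry strictly greater than the inserted value down to the next row. The recording tableau Q records, in position (i, j), the step at which that cell was added to P.
  Insert 1 (step 1): P = [1];  Q = [1]
  Insert 7 (step 2): P = [1, 7];  Q = [1, 2]
  Insert 2 (step 3): P = [1, 2] / [7];  Q = [1, 2] / [3]
  Insert 4 (step 4): P = [1, 2, 4] / [7];  Q = [1, 2, 4] / [3]
  Insert 8 (step 5): P = [1, 2, 4, 8] / [7];  Q = [1, 2, 4, 5] / [3]
  Insert 3 (step 6): P = [1, 2, 3, 8] / [4] / [7];  Q = [1, 2, 4, 5] / [3] / [6]
  Insert 5 (step 7): P = [1, 2, 3, 5] / [4, 8] / [7];  Q = [1, 2, 4, 5] / [3, 7] / [6]
  Insert 6 (step 8): P = [1, 2, 3, 5, 6] / [4, 8] / [7];  Q = [1, 2, 4, 5, 8] / [3, 7] / [6]
Final shape: (5, 2, 1).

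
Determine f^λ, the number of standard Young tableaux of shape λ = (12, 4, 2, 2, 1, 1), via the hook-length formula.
# SYT of shape (12, 4, 2, 2, 1, 1) = 166378212

Hook-length formula: f^λ = n! / Π hook(c), product over all cells c of the Young diagram. For λ = (12, 4, 2, 2, 1, 1), n = 22 boxes. Hook lengths by row (left-to-right, top-to-bottom): [17, 14, 11, 10, 8, 7, 6, 5, 4, 3, 2, 1]; [8, 5, 2, 1]; [5, 2]; [4, 1]; [2]; [1]. Product of hooks = 6755696640000. So f^λ = 22! / 6755696640000 = 1124000727777607680000 / 6755696640000 = 166378212.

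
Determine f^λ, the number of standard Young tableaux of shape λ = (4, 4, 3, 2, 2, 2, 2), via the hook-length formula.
# SYT of shape (4, 4, 3, 2, 2, 2, 2) = 6466460

Hook-length formula: f^λ = n! / Π hook(c), product over all cells c of the Young diagram. For λ = (4, 4, 3, 2, 2, 2, 2), n = 19 boxes. Hook lengths by row (left-to-right, top-to-bottom): [10, 9, 4, 2]; [9, 8, 3, 1]; [7, 6, 1]; [5, 4]; [4, 3]; [3, 2]; [2, 1]. Product of hooks = 18811699200. So f^λ = 19! / 18811699200 = 121645100408832000 / 18811699200 = 6466460.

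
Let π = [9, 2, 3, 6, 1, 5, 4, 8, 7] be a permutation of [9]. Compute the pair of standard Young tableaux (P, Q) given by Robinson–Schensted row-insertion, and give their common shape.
P = [1, 3, 4, 7] / [2, 5, 8] / [6] / [9];  Q = [1, 3, 4, 8] / [2, 6, 9] / [5] / [7];  common shape = (4, 3, 1, 1)

Row-insert the values π_1, π_2, … into P one at a time, bumping the leftmost entry strictly greater than the inserted value down to the next row. The recording tableau Q records, in position (i, j), the step at which that cell was added to P.
  Insert 9 (step 1): P = [9];  Q = [1]
  Insert 2 (step 2): P = [2] / [9];  Q = [1] / [2]
  Insert 3 (step 3): P = [2, 3] / [9];  Q = [1, 3] / [2]
  Insert 6 (step 4): P = [2, 3, 6] / [9];  Q = [1, 3, 4] / [2]
  Insert 1 (step 5): P = [1, 3, 6] / [2] / [9];  Q = [1, 3, 4] / [2] / [5]
  Insert 5 (step 6): P = [1, 3, 5] / [2, 6] / [9];  Q = [1, 3, 4] / [2, 6] / [5]
  Insert 4 (step 7): P = [1, 3, 4] / [2, 5] / [6] / [9];  Q = [1, 3, 4] / [2, 6] / [5] / [7]
  Insert 8 (step 8): P = [1, 3, 4, 8] / [2, 5] / [6] / [9];  Q = [1, 3, 4, 8] / [2, 6] / [5] / [7]
  Insert 7 (step 9): P = [1, 3, 4, 7] / [2, 5, 8] / [6] / [9];  Q = [1, 3, 4, 8] / [2, 6, 9] / [5] / [7]
Final shape: (4, 3, 1, 1).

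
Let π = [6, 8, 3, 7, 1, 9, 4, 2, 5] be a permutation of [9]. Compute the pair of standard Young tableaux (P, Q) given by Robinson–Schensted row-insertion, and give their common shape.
P = [1, 2, 5] / [3, 4, 9] / [6, 7] / [8];  Q = [1, 2, 6] / [3, 4, 9] / [5, 7] / [8];  common shape = (3, 3, 2, 1)

Row-insert the values π_1, π_2, … into P one at a time, bumping the leftmost entry strictly greater than the inserted value down to the next row. The recording tableau Q records, in position (i, j), the step at which that cell was added to P.
  Insert 6 (step 1): P = [6];  Q = [1]
  Insert 8 (step 2): P = [6, 8];  Q = [1, 2]
  Insert 3 (step 3): P = [3, 8] / [6];  Q = [1, 2] / [3]
  Insert 7 (step 4): P = [3, 7] / [6, 8];  Q = [1, 2] / [3, 4]
  Insert 1 (step 5): P = [1, 7] / [3, 8] / [6];  Q = [1, 2] / [3, 4] / [5]
  Insert 9 (step 6): P = [1, 7, 9] / [3, 8] / [6];  Q = [1, 2, 6] / [3, 4] / [5]
  Insert 4 (step 7): P = [1, 4, 9] / [3, 7] / [6, 8];  Q = [1, 2, 6] / [3, 4] / [5, 7]
  Insert 2 (step 8): P = [1, 2, 9] / [3, 4] / [6, 7] / [8];  Q = [1, 2, 6] / [3, 4] / [5, 7] / [8]
  Insert 5 (step 9): P = [1, 2, 5] / [3, 4, 9] / [6, 7] / [8];  Q = [1, 2, 6] / [3, 4, 9] / [5, 7] / [8]
Final shape: (3, 3, 2, 1).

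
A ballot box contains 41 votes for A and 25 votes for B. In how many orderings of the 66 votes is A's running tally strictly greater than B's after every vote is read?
Strict-lead orderings = 254317141159466112

Total orderings of the 66 votes with 41 for A: C(66, 41) = 1049058207282797712. By the Bertrand ballot formula (Cycle Lemma / reflection principle), the number of orderings in which A is strictly ahead of B throughout is (p − q)/(p + q) · C(p + q, p) = (41 − 25)/(41 + 25) · 1049058207282797712 = 254317141159466112.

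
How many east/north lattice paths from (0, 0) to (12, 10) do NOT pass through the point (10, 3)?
Number of paths = 636350

Total paths from (0, 0) to (12, 10): C(22, 12) = 646646. Paths through (10, 3): (paths (0, 0) → (10, 3)) × (paths (10, 3) → (12, 10)) = C(13, 10) · C(9, 2) = 286 · 36 = 10296. Avoidance count = 646646 − 10296 = 636350.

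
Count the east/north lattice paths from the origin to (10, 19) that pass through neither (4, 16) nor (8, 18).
Number of paths = 15154230

Inclusion–exclusion. Total paths: C(29, 10) = 20030010. Through P₁: C(20, 4)·C(9, 6) = 406980. Through P₂: C(26, 8)·C(3, 2) = 4686825. Since P₁ is strictly southwest of P₂, a monotone path through both must visit P₁ then P₂; paths through both = C(20, 4)·C(6, 4)·C(3, 2) = 218025. Avoid both = 20030010 − 406980 − 4686825 + 218025 = 15154230.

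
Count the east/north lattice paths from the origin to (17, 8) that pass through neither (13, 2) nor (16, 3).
Number of paths = 1056231

Inclusion–exclusion. Total paths: C(25, 17) = 1081575. Through P₁: C(15, 13)·C(10, 4) = 22050. Through P₂: C(19, 16)·C(6, 1) = 5814. Since P₁ is strictly southwest of P₂, a monotone path through both must visit P₁ then P₂; paths through both = C(15, 13)·C(4, 3)·C(6, 1) = 2520. Avoid both = 1081575 − 22050 − 5814 + 2520 = 1056231.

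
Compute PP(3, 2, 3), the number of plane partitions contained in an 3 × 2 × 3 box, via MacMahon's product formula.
PP(3, 2, 3) = 175

Evaluate the triple product over i = 1..3, j = 1..2, k = 1..3. The factors are (2/1) · (3/2) · (4/3) · (3/2) · (4/3) · (5/4) · (3/2) · (4/3) · … (18 factors total). The numerators and denominators telescope so the product is an integer; carrying out the multiplication exactly gives PP(3, 2, 3) = 175.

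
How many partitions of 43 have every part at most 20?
p(43, parts ≤ 20) = 58754

Use the recurrence p(n, m) = p(n, m−1) + p(n−m, m): either the largest part is < m (count p(n, m−1)) or the largest part is exactly m (remove one copy of m, count p(n−m, m)). With p(0, ·) = 1 this gives p(43, parts ≤ 20) = 58754. (By conjugating Young diagrams, this also counts partitions of 43 into at most 20 parts.)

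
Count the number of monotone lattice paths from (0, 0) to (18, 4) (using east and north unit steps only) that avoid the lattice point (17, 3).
Number of paths = 5035

Total paths from (0, 0) to (18, 4): C(22, 18) = 7315. Paths through (17, 3): (paths (0, 0) → (17, 3)) × (paths (17, 3) → (18, 4)) = C(20, 17) · C(2, 1) = 1140 · 2 = 2280. Avoidance count = 7315 − 2280 = 5035.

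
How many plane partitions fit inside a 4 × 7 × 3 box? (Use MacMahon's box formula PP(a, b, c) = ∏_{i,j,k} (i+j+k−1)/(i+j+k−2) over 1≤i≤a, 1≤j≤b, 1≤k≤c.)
PP(4, 7, 3) = 1557270

Evaluate the triple product over i = 1..4, j = 1..7, k = 1..3. The factors are (2/1) · (3/2) · (4/3) · (3/2) · (4/3) · (5/4) · (4/3) · (5/4) · … (84 factors total). The numerators and denominators telescope so the product is an integer; carrying out the multiplication exactly gives PP(4, 7, 3) = 1557270.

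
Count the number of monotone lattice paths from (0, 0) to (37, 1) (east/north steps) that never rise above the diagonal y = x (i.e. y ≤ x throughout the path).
Number of paths = 37

By the reflection principle (André's argument), the number of monotone paths to (37, 1) with n ≤ m that never go above y = x is C(38, 37) − C(38, 38) = 38 − 1 = 37.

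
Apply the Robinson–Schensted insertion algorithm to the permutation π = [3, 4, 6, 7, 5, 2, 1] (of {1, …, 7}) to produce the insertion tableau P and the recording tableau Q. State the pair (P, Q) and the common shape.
P = [1, 4, 5, 7] / [2] / [3] / [6];  Q = [1, 2, 3, 4] / [5] / [6] / [7];  common shape = (4, 1, 1, 1)

Row-insert the values π_1, π_2, … into P one at a time, bumping the leftmost entry strictly greater than the inserted value down to the next row. The recording tableau Q records, in position (i, j), the step at which that cell was added to P.
  Insert 3 (step 1): P = [3];  Q = [1]
  Insert 4 (step 2): P = [3, 4];  Q = [1, 2]
  Insert 6 (step 3): P = [3, 4, 6];  Q = [1, 2, 3]
  Insert 7 (step 4): P = [3, 4, 6, 7];  Q = [1, 2, 3, 4]
  Insert 5 (step 5): P = [3, 4, 5, 7] / [6];  Q = [1, 2, 3, 4] / [5]
  Insert 2 (step 6): P = [2, 4, 5, 7] / [3] / [6];  Q = [1, 2, 3, 4] / [5] / [6]
  Insert 1 (step 7): P = [1, 4, 5, 7] / [2] / [3] / [6];  Q = [1, 2, 3, 4] / [5] / [6] / [7]
Final shape: (4, 1, 1, 1).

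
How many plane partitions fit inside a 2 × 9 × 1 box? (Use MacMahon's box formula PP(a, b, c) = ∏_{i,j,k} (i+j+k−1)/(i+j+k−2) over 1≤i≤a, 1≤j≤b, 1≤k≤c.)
PP(2, 9, 1) = 55

Evaluate the triple product over i = 1..2, j = 1..9, k = 1..1. The factors are (2/1) · (3/2) · (4/3) · (5/4) · (6/5) · (7/6) · (8/7) · (9/8) · … (18 factors total). The numerators and denominators telescope so the product is an integer; carrying out the multiplication exactly gives PP(2, 9, 1) = 55.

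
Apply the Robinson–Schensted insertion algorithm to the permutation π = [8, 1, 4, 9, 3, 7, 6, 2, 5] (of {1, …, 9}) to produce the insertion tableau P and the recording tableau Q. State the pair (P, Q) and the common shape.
P = [1, 2, 5] / [3, 6] / [4, 7] / [8, 9];  Q = [1, 3, 4] / [2, 6] / [5, 7] / [8, 9];  common shape = (3, 2, 2, 2)

Row-insert the values π_1, π_2, … into P one at a time, bumping the leftmost entry strictly greater than the inserted value down to the next row. The recording tableau Q records, in position (i, j), the step at which that cell was added to P.
  Insert 8 (step 1): P = [8];  Q = [1]
  Insert 1 (step 2): P = [1] / [8];  Q = [1] / [2]
  Insert 4 (step 3): P = [1, 4] / [8];  Q = [1, 3] / [2]
  Insert 9 (step 4): P = [1, 4, 9] / [8];  Q = [1, 3, 4] / [2]
  Insert 3 (step 5): P = [1, 3, 9] / [4] / [8];  Q = [1, 3, 4] / [2] / [5]
  Insert 7 (step 6): P = [1, 3, 7] / [4, 9] / [8];  Q = [1, 3, 4] / [2, 6] / [5]
  Insert 6 (step 7): P = [1, 3, 6] / [4, 7] / [8, 9];  Q = [1, 3, 4] / [2, 6] / [5, 7]
  Insert 2 (step 8): P = [1, 2, 6] / [3, 7] / [4, 9] / [8];  Q = [1, 3, 4] / [2, 6] / [5, 7] / [8]
  Insert 5 (step 9): P = [1, 2, 5] / [3, 6] / [4, 7] / [8, 9];  Q = [1, 3, 4] / [2, 6] / [5, 7] / [8, 9]
Final shape: (3, 2, 2, 2).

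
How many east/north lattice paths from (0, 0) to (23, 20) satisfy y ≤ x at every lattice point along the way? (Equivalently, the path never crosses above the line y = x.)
Number of paths = 160094486370

By the reflection principle (André's argument), the number of monotone paths to (23, 20) with n ≤ m that never go above y = x is C(43, 23) − C(43, 24) = 960566918220 − 800472431850 = 160094486370.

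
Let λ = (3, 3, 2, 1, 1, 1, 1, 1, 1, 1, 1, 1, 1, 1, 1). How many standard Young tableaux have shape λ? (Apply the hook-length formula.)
# SYT of shape (3, 3, 2, 1, 1, 1, 1, 1, 1, 1, 1, 1, 1, 1, 1) = 55575

Hook-length formula: f^λ = n! / Π hook(c), product over all cells c of the Young diagram. For λ = (3, 3, 2, 1, 1, 1, 1, 1, 1, 1, 1, 1, 1, 1, 1), n = 20 boxes. Hook lengths by row (left-to-right, top-to-bottom): [17, 4, 2]; [16, 3, 1]; [14, 1]; [12]; [11]; [10]; [9]; [8]; [7]; [6]; [5]; [4]; [3]; [2]; [1]. Product of hooks = 43776914227200. So f^λ = 20! / 43776914227200 = 2432902008176640000 / 43776914227200 = 55575.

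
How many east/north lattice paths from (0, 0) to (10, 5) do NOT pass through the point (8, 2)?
Number of paths = 2553

Total paths from (0, 0) to (10, 5): C(15, 10) = 3003. Paths through (8, 2): (paths (0, 0) → (8, 2)) × (paths (8, 2) → (10, 5)) = C(10, 8) · C(5, 2) = 45 · 10 = 450. Avoidance count = 3003 − 450 = 2553.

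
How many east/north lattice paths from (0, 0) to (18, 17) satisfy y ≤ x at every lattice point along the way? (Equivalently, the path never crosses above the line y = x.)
Number of paths = 477638700

By the reflection principle (André's argument), the number of monotone paths to (18, 17) with n ≤ m that never go above y = x is C(35, 18) − C(35, 19) = 4537567650 − 4059928950 = 477638700.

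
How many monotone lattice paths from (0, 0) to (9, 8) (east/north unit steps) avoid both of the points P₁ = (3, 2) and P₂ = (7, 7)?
Number of paths = 8554

Inclusion–exclusion. Total paths: C(17, 9) = 24310. Through P₁: C(5, 3)·C(12, 6) = 9240. Through P₂: C(14, 7)·C(3, 2) = 10296. Since P₁ is strictly southwest of P₂, a monotone path through both must visit P₁ then P₂; paths through both = C(5, 3)·C(9, 4)·C(3, 2) = 3780. Avoid both = 24310 − 9240 − 10296 + 3780 = 8554.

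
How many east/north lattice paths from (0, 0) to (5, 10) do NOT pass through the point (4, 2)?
Number of paths = 2868

Total paths from (0, 0) to (5, 10): C(15, 5) = 3003. Paths through (4, 2): (paths (0, 0) → (4, 2)) × (paths (4, 2) → (5, 10)) = C(6, 4) · C(9, 1) = 15 · 9 = 135. Avoidance count = 3003 − 135 = 2868.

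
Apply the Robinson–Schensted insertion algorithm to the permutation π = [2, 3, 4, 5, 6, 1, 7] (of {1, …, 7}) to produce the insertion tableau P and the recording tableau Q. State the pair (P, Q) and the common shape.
P = [1, 3, 4, 5, 6, 7] / [2];  Q = [1, 2, 3, 4, 5, 7] / [6];  common shape = (6, 1)

Row-insert the values π_1, π_2, … into P one at a time, bumping the leftmost entry strictly greater than the inserted value down to the next row. The recording tableau Q records, in position (i, j), the step at which that cell was added to P.
  Insert 2 (step 1): P = [2];  Q = [1]
  Insert 3 (step 2): P = [2, 3];  Q = [1, 2]
  Insert 4 (step 3): P = [2, 3, 4];  Q = [1, 2, 3]
  Insert 5 (step 4): P = [2, 3, 4, 5];  Q = [1, 2, 3, 4]
  Insert 6 (step 5): P = [2, 3, 4, 5, 6];  Q = [1, 2, 3, 4, 5]
  Insert 1 (step 6): P = [1, 3, 4, 5, 6] / [2];  Q = [1, 2, 3, 4, 5] / [6]
  Insert 7 (step 7): P = [1, 3, 4, 5, 6, 7] / [2];  Q = [1, 2, 3, 4, 5, 7] / [6]
Final shape: (6, 1).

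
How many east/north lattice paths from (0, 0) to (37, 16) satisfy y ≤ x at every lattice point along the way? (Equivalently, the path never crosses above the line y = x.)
Number of paths = 8594228157515

By the reflection principle (André's argument), the number of monotone paths to (37, 16) with n ≤ m that never go above y = x is C(53, 37) − C(53, 38) = 14844575908435 − 6250347750920 = 8594228157515.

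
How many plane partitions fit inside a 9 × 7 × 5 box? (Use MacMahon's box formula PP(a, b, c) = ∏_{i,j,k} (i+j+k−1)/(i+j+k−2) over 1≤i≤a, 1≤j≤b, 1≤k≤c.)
PP(9, 7, 5) = 2424984388825856

Evaluate the triple product over i = 1..9, j = 1..7, k = 1..5. The factors are (2/1) · (3/2) · (4/3) · (5/4) · (6/5) · (3/2) · (4/3) · (5/4) · … (315 factors total). The numerators and denominators telescope so the product is an integer; carrying out the multiplication exactly gives PP(9, 7, 5) = 2424984388825856.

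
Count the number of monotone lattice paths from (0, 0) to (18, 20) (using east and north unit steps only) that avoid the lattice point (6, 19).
Number of paths = 33575698310

Total paths from (0, 0) to (18, 20): C(38, 18) = 33578000610. Paths through (6, 19): (paths (0, 0) → (6, 19)) × (paths (6, 19) → (18, 20)) = C(25, 6) · C(13, 12) = 177100 · 13 = 2302300. Avoidance count = 33578000610 − 2302300 = 33575698310.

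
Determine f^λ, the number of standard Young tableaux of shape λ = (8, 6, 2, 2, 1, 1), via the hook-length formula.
# SYT of shape (8, 6, 2, 2, 1, 1) = 82884384

Hook-length formula: f^λ = n! / Π hook(c), product over all cells c of the Young diagram. For λ = (8, 6, 2, 2, 1, 1), n = 20 boxes. Hook lengths by row (left-to-right, top-to-bottom): [13, 10, 7, 6, 5, 4, 2, 1]; [10, 7, 4, 3, 2, 1]; [5, 2]; [4, 1]; [2]; [1]. Product of hooks = 29352960000. So f^λ = 20! / 29352960000 = 2432902008176640000 / 29352960000 = 82884384.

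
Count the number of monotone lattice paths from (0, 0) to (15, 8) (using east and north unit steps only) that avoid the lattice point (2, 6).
Number of paths = 487374

Total paths from (0, 0) to (15, 8): C(23, 15) = 490314. Paths through (2, 6): (paths (0, 0) → (2, 6)) × (paths (2, 6) → (15, 8)) = C(8, 2) · C(15, 13) = 28 · 105 = 2940. Avoidance count = 490314 − 2940 = 487374.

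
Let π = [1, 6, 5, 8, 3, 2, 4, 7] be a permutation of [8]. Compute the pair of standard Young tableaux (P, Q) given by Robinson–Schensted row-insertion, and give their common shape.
P = [1, 2, 4, 7] / [3, 8] / [5] / [6];  Q = [1, 2, 4, 8] / [3, 7] / [5] / [6];  common shape = (4, 2, 1, 1)

Row-insert the values π_1, π_2, … into P one at a time, bumping the leftmost entry strictly greater than the inserted value down to the next row. The recording tableau Q records, in position (i, j), the step at which that cell was added to P.
  Insert 1 (step 1): P = [1];  Q = [1]
  Insert 6 (step 2): P = [1, 6];  Q = [1, 2]
  Insert 5 (step 3): P = [1, 5] / [6];  Q = [1, 2] / [3]
  Insert 8 (step 4): P = [1, 5, 8] / [6];  Q = [1, 2, 4] / [3]
  Insert 3 (step 5): P = [1, 3, 8] / [5] / [6];  Q = [1, 2, 4] / [3] / [5]
  Insert 2 (step 6): P = [1, 2, 8] / [3] / [5] / [6];  Q = [1, 2, 4] / [3] / [5] / [6]
  Insert 4 (step 7): P = [1, 2, 4] / [3, 8] / [5] / [6];  Q = [1, 2, 4] / [3, 7] / [5] / [6]
  Insert 7 (step 8): P = [1, 2, 4, 7] / [3, 8] / [5] / [6];  Q = [1, 2, 4, 8] / [3, 7] / [5] / [6]
Final shape: (4, 2, 1, 1).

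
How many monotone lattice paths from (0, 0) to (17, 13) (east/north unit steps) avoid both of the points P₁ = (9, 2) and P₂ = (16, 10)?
Number of paths = 95771600

Inclusion–exclusion. Total paths: C(30, 17) = 119759850. Through P₁: C(11, 9)·C(19, 8) = 4157010. Through P₂: C(26, 16)·C(4, 1) = 21246940. Since P₁ is strictly southwest of P₂, a monotone path through both must visit P₁ then P₂; paths through both = C(11, 9)·C(15, 7)·C(4, 1) = 1415700. Avoid both = 119759850 − 4157010 − 21246940 + 1415700 = 95771600.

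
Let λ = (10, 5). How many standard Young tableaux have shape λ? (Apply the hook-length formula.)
# SYT of shape (10, 5) = 1638

Hook-length formula: f^λ = n! / Π hook(c), product over all cells c of the Young diagram. For λ = (10, 5), n = 15 boxes. Hook lengths by row (left-to-right, top-to-bottom): [11, 10, 9, 8, 7, 5, 4, 3, 2, 1]; [5, 4, 3, 2, 1]. Product of hooks = 798336000. So f^λ = 15! / 798336000 = 1307674368000 / 798336000 = 1638.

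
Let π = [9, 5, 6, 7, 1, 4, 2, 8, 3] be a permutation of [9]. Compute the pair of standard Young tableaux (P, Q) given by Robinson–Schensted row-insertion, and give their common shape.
P = [1, 2, 3, 8] / [4, 6, 7] / [5] / [9];  Q = [1, 3, 4, 8] / [2, 6, 9] / [5] / [7];  common shape = (4, 3, 1, 1)

Row-insert the values π_1, π_2, … into P one at a time, bumping the leftmost entry strictly greater than the inserted value down to the next row. The recording tableau Q records, in position (i, j), the step at which that cell was added to P.
  Insert 9 (step 1): P = [9];  Q = [1]
  Insert 5 (step 2): P = [5] / [9];  Q = [1] / [2]
  Insert 6 (step 3): P = [5, 6] / [9];  Q = [1, 3] / [2]
  Insert 7 (step 4): P = [5, 6, 7] / [9];  Q = [1, 3, 4] / [2]
  Insert 1 (step 5): P = [1, 6, 7] / [5] / [9];  Q = [1, 3, 4] / [2] / [5]
  Insert 4 (step 6): P = [1, 4, 7] / [5, 6] / [9];  Q = [1, 3, 4] / [2, 6] / [5]
  Insert 2 (step 7): P = [1, 2, 7] / [4, 6] / [5] / [9];  Q = [1, 3, 4] / [2, 6] / [5] / [7]
  Insert 8 (step 8): P = [1, 2, 7, 8] / [4, 6] / [5] / [9];  Q = [1, 3, 4, 8] / [2, 6] / [5] / [7]
  Insert 3 (step 9): P = [1, 2, 3, 8] / [4, 6, 7] / [5] / [9];  Q = [1, 3, 4, 8] / [2, 6, 9] / [5] / [7]
Final shape: (4, 3, 1, 1).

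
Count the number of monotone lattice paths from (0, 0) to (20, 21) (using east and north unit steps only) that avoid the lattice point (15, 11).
Number of paths = 245927278740

Total paths from (0, 0) to (20, 21): C(41, 20) = 269128937220. Paths through (15, 11): (paths (0, 0) → (15, 11)) × (paths (15, 11) → (20, 21)) = C(26, 15) · C(15, 5) = 7726160 · 3003 = 23201658480. Avoidance count = 269128937220 − 23201658480 = 245927278740.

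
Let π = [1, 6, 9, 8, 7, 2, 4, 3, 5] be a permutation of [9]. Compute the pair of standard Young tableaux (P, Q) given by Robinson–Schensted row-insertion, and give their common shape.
P = [1, 2, 3, 5] / [4, 7] / [6] / [8] / [9];  Q = [1, 2, 3, 9] / [4, 7] / [5] / [6] / [8];  common shape = (4, 2, 1, 1, 1)

Row-insert the values π_1, π_2, … into P one at a time, bumping the leftmost entry strictly greater than the inserted value down to the next row. The recording tableau Q records, in position (i, j), the step at which that cell was added to P.
  Insert 1 (step 1): P = [1];  Q = [1]
  Insert 6 (step 2): P = [1, 6];  Q = [1, 2]
  Insert 9 (step 3): P = [1, 6, 9];  Q = [1, 2, 3]
  Insert 8 (step 4): P = [1, 6, 8] / [9];  Q = [1, 2, 3] / [4]
  Insert 7 (step 5): P = [1, 6, 7] / [8] / [9];  Q = [1, 2, 3] / [4] / [5]
  Insert 2 (step 6): P = [1, 2, 7] / [6] / [8] / [9];  Q = [1, 2, 3] / [4] / [5] / [6]
  Insert 4 (step 7): P = [1, 2, 4] / [6, 7] / [8] / [9];  Q = [1, 2, 3] / [4, 7] / [5] / [6]
  Insert 3 (step 8): P = [1, 2, 3] / [4, 7] / [6] / [8] / [9];  Q = [1, 2, 3] / [4, 7] / [5] / [6] / [8]
  Insert 5 (step 9): P = [1, 2, 3, 5] / [4, 7] / [6] / [8] / [9];  Q = [1, 2, 3, 9] / [4, 7] / [5] / [6] / [8]
Final shape: (4, 2, 1, 1, 1).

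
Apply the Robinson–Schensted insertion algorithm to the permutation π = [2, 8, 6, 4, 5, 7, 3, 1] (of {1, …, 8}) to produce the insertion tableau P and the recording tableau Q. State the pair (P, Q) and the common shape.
P = [1, 3, 5, 7] / [2] / [4] / [6] / [8];  Q = [1, 2, 5, 6] / [3] / [4] / [7] / [8];  common shape = (4, 1, 1, 1, 1)

Row-insert the values π_1, π_2, … into P one at a time, bumping the leftmost entry strictly greater than the inserted value down to the next row. The recording tableau Q records, in position (i, j), the step at which that cell was added to P.
  Insert 2 (step 1): P = [2];  Q = [1]
  Insert 8 (step 2): P = [2, 8];  Q = [1, 2]
  Insert 6 (step 3): P = [2, 6] / [8];  Q = [1, 2] / [3]
  Insert 4 (step 4): P = [2, 4] / [6] / [8];  Q = [1, 2] / [3] / [4]
  Insert 5 (step 5): P = [2, 4, 5] / [6] / [8];  Q = [1, 2, 5] / [3] / [4]
  Insert 7 (step 6): P = [2, 4, 5, 7] / [6] / [8];  Q = [1, 2, 5, 6] / [3] / [4]
  Insert 3 (step 7): P = [2, 3, 5, 7] / [4] / [6] / [8];  Q = [1, 2, 5, 6] / [3] / [4] / [7]
  Insert 1 (step 8): P = [1, 3, 5, 7] / [2] / [4] / [6] / [8];  Q = [1, 2, 5, 6] / [3] / [4] / [7] / [8]
Final shape: (4, 1, 1, 1, 1).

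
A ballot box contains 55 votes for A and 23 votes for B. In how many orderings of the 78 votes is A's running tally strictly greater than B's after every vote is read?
Strict-lead orderings = 14154380958968015360

Total orderings of the 78 votes with 55 for A: C(78, 55) = 34501303587484537440. By the Bertrand ballot formula (Cycle Lemma / reflection principle), the number of orderings in which A is strictly ahead of B throughout is (p − q)/(p + q) · C(p + q, p) = (55 − 23)/(55 + 23) · 34501303587484537440 = 14154380958968015360.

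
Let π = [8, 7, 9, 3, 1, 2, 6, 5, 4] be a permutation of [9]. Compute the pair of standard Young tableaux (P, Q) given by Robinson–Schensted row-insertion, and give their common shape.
P = [1, 2, 4] / [3, 5] / [6, 9] / [7] / [8];  Q = [1, 3, 7] / [2, 6] / [4, 8] / [5] / [9];  common shape = (3, 2, 2, 1, 1)

Row-insert the values π_1, π_2, … into P one at a time, bumping the leftmost entry strictly greater than the inserted value down to the next row. The recording tableau Q records, in position (i, j), the step at which that cell was added to P.
  Insert 8 (step 1): P = [8];  Q = [1]
  Insert 7 (step 2): P = [7] / [8];  Q = [1] / [2]
  Insert 9 (step 3): P = [7, 9] / [8];  Q = [1, 3] / [2]
  Insert 3 (step 4): P = [3, 9] / [7] / [8];  Q = [1, 3] / [2] / [4]
  Insert 1 (step 5): P = [1, 9] / [3] / [7] / [8];  Q = [1, 3] / [2] / [4] / [5]
  Insert 2 (step 6): P = [1, 2] / [3, 9] / [7] / [8];  Q = [1, 3] / [2, 6] / [4] / [5]
  Insert 6 (step 7): P = [1, 2, 6] / [3, 9] / [7] / [8];  Q = [1, 3, 7] / [2, 6] / [4] / [5]
  Insert 5 (step 8): P = [1, 2, 5] / [3, 6] / [7, 9] / [8];  Q = [1, 3, 7] / [2, 6] / [4, 8] / [5]
  Insert 4 (step 9): P = [1, 2, 4] / [3, 5] / [6, 9] / [7] / [8];  Q = [1, 3, 7] / [2, 6] / [4, 8] / [5] / [9]
Final shape: (3, 2, 2, 1, 1).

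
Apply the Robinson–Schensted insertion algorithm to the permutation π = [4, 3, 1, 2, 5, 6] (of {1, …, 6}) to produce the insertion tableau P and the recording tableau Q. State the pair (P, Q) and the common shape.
P = [1, 2, 5, 6] / [3] / [4];  Q = [1, 4, 5, 6] / [2] / [3];  common shape = (4, 1, 1)

Row-insert the values π_1, π_2, … into P one at a time, bumping the leftmost entry strictly greater than the inserted value down to the next row. The recording tableau Q records, in position (i, j), the step at which that cell was added to P.
  Insert 4 (step 1): P = [4];  Q = [1]
  Insert 3 (step 2): P = [3] / [4];  Q = [1] / [2]
  Insert 1 (step 3): P = [1] / [3] / [4];  Q = [1] / [2] / [3]
  Insert 2 (step 4): P = [1, 2] / [3] / [4];  Q = [1, 4] / [2] / [3]
  Insert 5 (step 5): P = [1, 2, 5] / [3] / [4];  Q = [1, 4, 5] / [2] / [3]
  Insert 6 (step 6): P = [1, 2, 5, 6] / [3] / [4];  Q = [1, 4, 5, 6] / [2] / [3]
Final shape: (4, 1, 1).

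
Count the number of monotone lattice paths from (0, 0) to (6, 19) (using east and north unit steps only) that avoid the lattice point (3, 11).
Number of paths = 117040

Total paths from (0, 0) to (6, 19): C(25, 6) = 177100. Paths through (3, 11): (paths (0, 0) → (3, 11)) × (paths (3, 11) → (6, 19)) = C(14, 3) · C(11, 3) = 364 · 165 = 60060. Avoidance count = 177100 − 60060 = 117040.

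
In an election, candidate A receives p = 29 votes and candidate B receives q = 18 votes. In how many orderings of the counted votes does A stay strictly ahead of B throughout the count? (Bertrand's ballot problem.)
Strict-lead orderings = 1069258071970

Total orderings of the 47 votes with 29 for A: C(47, 29) = 4568648125690. By the Bertrand ballot formula (Cycle Lemma / reflection principle), the number of orderings in which A is strictly ahead of B throughout is (p − q)/(p + q) · C(p + q, p) = (29 − 18)/(29 + 18) · 4568648125690 = 1069258071970.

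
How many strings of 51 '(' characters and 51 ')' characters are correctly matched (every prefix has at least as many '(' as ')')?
C_51 = 7684785670514316385230816156

These balanced parentheses are counted by the Catalan number C_n = (1/(n + 1)) · C(2n, n). For n = 51: C_51 = (1/52) · C(102, 51) = 399608854866744452032002440112/52 = 7684785670514316385230816156.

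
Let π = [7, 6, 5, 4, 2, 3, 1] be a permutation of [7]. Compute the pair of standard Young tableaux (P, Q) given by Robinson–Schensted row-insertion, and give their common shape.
P = [1, 3] / [2] / [4] / [5] / [6] / [7];  Q = [1, 6] / [2] / [3] / [4] / [5] / [7];  common shape = (2, 1, 1, 1, 1, 1)

Row-insert the values π_1, π_2, … into P one at a time, bumping the leftmost entry strictly greater than the inserted value down to the next row. The recording tableau Q records, in position (i, j), the step at which that cell was added to P.
  Insert 7 (step 1): P = [7];  Q = [1]
  Insert 6 (step 2): P = [6] / [7];  Q = [1] / [2]
  Insert 5 (step 3): P = [5] / [6] / [7];  Q = [1] / [2] / [3]
  Insert 4 (step 4): P = [4] / [5] / [6] / [7];  Q = [1] / [2] / [3] / [4]
  Insert 2 (step 5): P = [2] / [4] / [5] / [6] / [7];  Q = [1] / [2] / [3] / [4] / [5]
  Insert 3 (step 6): P = [2, 3] / [4] / [5] / [6] / [7];  Q = [1, 6] / [2] / [3] / [4] / [5]
  Insert 1 (step 7): P = [1, 3] / [2] / [4] / [5] / [6] / [7];  Q = [1, 6] / [2] / [3] / [4] / [5] / [7]
Final shape: (2, 1, 1, 1, 1, 1).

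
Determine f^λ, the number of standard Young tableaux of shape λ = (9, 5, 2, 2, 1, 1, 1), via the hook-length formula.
# SYT of shape (9, 5, 2, 2, 1, 1, 1) = 296281440

Hook-length formula: f^λ = n! / Π hook(c), product over all cells c of the Young diagram. For λ = (9, 5, 2, 2, 1, 1, 1), n = 21 boxes. Hook lengths by row (left-to-right, top-to-bottom): [15, 11, 8, 7, 6, 4, 3, 2, 1]; [10, 6, 3, 2, 1]; [6, 2]; [5, 1]; [3]; [2]; [1]. Product of hooks = 172440576000. So f^λ = 21! / 172440576000 = 51090942171709440000 / 172440576000 = 296281440.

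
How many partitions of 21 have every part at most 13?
p(21, parts ≤ 13) = 747

Use the recurrence p(n, m) = p(n, m−1) + p(n−m, m): either the largest part is < m (count p(n, m−1)) or the largest part is exactly m (remove one copy of m, count p(n−m, m)). With p(0, ·) = 1 this gives p(21, parts ≤ 13) = 747. (By conjugating Young diagrams, this also counts partitions of 21 into at most 13 parts.)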